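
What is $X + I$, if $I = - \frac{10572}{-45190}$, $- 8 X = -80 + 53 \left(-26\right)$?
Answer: $\frac{16492899}{90380} \approx 182.48$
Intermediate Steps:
$X = \frac{729}{4}$ ($X = - \frac{-80 + 53 \left(-26\right)}{8} = - \frac{-80 - 1378}{8} = \left(- \frac{1}{8}\right) \left(-1458\right) = \frac{729}{4} \approx 182.25$)
$I = \frac{5286}{22595}$ ($I = \left(-10572\right) \left(- \frac{1}{45190}\right) = \frac{5286}{22595} \approx 0.23395$)
$X + I = \frac{729}{4} + \frac{5286}{22595} = \frac{16492899}{90380}$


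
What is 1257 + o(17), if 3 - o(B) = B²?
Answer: 971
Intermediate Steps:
o(B) = 3 - B²
1257 + o(17) = 1257 + (3 - 1*17²) = 1257 + (3 - 1*289) = 1257 + (3 - 289) = 1257 - 286 = 971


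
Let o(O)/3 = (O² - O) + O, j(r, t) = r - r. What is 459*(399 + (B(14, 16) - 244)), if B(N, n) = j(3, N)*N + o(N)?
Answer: 341037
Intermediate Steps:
j(r, t) = 0
o(O) = 3*O² (o(O) = 3*((O² - O) + O) = 3*O²)
B(N, n) = 3*N² (B(N, n) = 0*N + 3*N² = 0 + 3*N² = 3*N²)
459*(399 + (B(14, 16) - 244)) = 459*(399 + (3*14² - 244)) = 459*(399 + (3*196 - 244)) = 459*(399 + (588 - 244)) = 459*(399 + 344) = 459*743 = 341037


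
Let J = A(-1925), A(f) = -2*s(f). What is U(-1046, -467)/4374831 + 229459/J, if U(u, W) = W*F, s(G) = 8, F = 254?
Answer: -1003846244317/69997296 ≈ -14341.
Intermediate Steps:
A(f) = -16 (A(f) = -2*8 = -16)
J = -16
U(u, W) = 254*W (U(u, W) = W*254 = 254*W)
U(-1046, -467)/4374831 + 229459/J = (254*(-467))/4374831 + 229459/(-16) = -118618*1/4374831 + 229459*(-1/16) = -118618/4374831 - 229459/16 = -1003846244317/69997296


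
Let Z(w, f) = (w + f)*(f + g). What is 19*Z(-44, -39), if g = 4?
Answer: 55195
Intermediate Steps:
Z(w, f) = (4 + f)*(f + w) (Z(w, f) = (w + f)*(f + 4) = (f + w)*(4 + f) = (4 + f)*(f + w))
19*Z(-44, -39) = 19*((-39)**2 + 4*(-39) + 4*(-44) - 39*(-44)) = 19*(1521 - 156 - 176 + 1716) = 19*2905 = 55195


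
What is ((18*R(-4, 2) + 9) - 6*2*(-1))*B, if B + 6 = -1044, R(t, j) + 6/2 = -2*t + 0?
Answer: -116550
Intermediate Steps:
R(t, j) = -3 - 2*t (R(t, j) = -3 + (-2*t + 0) = -3 - 2*t)
B = -1050 (B = -6 - 1044 = -1050)
((18*R(-4, 2) + 9) - 6*2*(-1))*B = ((18*(-3 - 2*(-4)) + 9) - 6*2*(-1))*(-1050) = ((18*(-3 + 8) + 9) - 12*(-1))*(-1050) = ((18*5 + 9) + 12)*(-1050) = ((90 + 9) + 12)*(-1050) = (99 + 12)*(-1050) = 111*(-1050) = -116550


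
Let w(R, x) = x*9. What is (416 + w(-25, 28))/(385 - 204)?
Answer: 668/181 ≈ 3.6906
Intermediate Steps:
w(R, x) = 9*x
(416 + w(-25, 28))/(385 - 204) = (416 + 9*28)/(385 - 204) = (416 + 252)/181 = 668*(1/181) = 668/181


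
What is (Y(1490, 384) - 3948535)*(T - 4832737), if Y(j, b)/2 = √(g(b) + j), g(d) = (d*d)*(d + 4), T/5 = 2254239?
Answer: -25422476759030 + 12876916*√57214418 ≈ -2.5325e+13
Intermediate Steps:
T = 11271195 (T = 5*2254239 = 11271195)
g(d) = d²*(4 + d)
Y(j, b) = 2*√(j + b²*(4 + b)) (Y(j, b) = 2*√(b²*(4 + b) + j) = 2*√(j + b²*(4 + b)))
(Y(1490, 384) - 3948535)*(T - 4832737) = (2*√(1490 + 384²*(4 + 384)) - 3948535)*(11271195 - 4832737) = (2*√(1490 + 147456*388) - 3948535)*6438458 = (2*√(1490 + 57212928) - 3948535)*6438458 = (2*√57214418 - 3948535)*6438458 = (-3948535 + 2*√57214418)*6438458 = -25422476759030 + 12876916*√57214418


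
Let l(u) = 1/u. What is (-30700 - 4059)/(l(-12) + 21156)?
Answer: -417108/253871 ≈ -1.6430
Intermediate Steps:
(-30700 - 4059)/(l(-12) + 21156) = (-30700 - 4059)/(1/(-12) + 21156) = -34759/(-1/12 + 21156) = -34759/253871/12 = -34759*12/253871 = -417108/253871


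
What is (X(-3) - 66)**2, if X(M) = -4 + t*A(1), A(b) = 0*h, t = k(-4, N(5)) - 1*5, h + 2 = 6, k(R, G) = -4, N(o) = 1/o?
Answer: 4900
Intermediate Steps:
N(o) = 1/o
h = 4 (h = -2 + 6 = 4)
t = -9 (t = -4 - 1*5 = -4 - 5 = -9)
A(b) = 0 (A(b) = 0*4 = 0)
X(M) = -4 (X(M) = -4 - 9*0 = -4 + 0 = -4)
(X(-3) - 66)**2 = (-4 - 66)**2 = (-70)**2 = 4900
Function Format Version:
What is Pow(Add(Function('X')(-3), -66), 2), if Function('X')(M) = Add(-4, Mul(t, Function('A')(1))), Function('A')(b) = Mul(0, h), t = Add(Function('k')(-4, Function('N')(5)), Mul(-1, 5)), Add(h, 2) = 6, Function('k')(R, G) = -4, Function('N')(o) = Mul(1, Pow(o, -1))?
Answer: 4900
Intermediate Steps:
Function('N')(o) = Pow(o, -1)
h = 4 (h = Add(-2, 6) = 4)
t = -9 (t = Add(-4, Mul(-1, 5)) = Add(-4, -5) = -9)
Function('A')(b) = 0 (Function('A')(b) = Mul(0, 4) = 0)
Function('X')(M) = -4 (Function('X')(M) = Add(-4, Mul(-9, 0)) = Add(-4, 0) = -4)
Pow(Add(Function('X')(-3), -66), 2) = Pow(Add(-4, -66), 2) = Pow(-70, 2) = 4900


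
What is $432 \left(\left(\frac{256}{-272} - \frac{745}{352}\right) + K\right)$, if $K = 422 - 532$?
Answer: $- \frac{18266499}{374} \approx -48841.0$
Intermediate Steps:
$K = -110$
$432 \left(\left(\frac{256}{-272} - \frac{745}{352}\right) + K\right) = 432 \left(\left(\frac{256}{-272} - \frac{745}{352}\right) - 110\right) = 432 \left(\left(256 \left(- \frac{1}{272}\right) - \frac{745}{352}\right) - 110\right) = 432 \left(\left(- \frac{16}{17} - \frac{745}{352}\right) - 110\right) = 432 \left(- \frac{18297}{5984} - 110\right) = 432 \left(- \frac{676537}{5984}\right) = - \frac{18266499}{374}$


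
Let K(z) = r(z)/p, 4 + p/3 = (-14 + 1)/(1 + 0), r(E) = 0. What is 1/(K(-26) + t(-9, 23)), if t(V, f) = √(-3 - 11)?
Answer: -I*√14/14 ≈ -0.26726*I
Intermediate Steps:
p = -51 (p = -12 + 3*((-14 + 1)/(1 + 0)) = -12 + 3*(-13/1) = -12 + 3*(-13*1) = -12 + 3*(-13) = -12 - 39 = -51)
t(V, f) = I*√14 (t(V, f) = √(-14) = I*√14)
K(z) = 0 (K(z) = 0/(-51) = 0*(-1/51) = 0)
1/(K(-26) + t(-9, 23)) = 1/(0 + I*√14) = 1/(I*√14) = -I*√14/14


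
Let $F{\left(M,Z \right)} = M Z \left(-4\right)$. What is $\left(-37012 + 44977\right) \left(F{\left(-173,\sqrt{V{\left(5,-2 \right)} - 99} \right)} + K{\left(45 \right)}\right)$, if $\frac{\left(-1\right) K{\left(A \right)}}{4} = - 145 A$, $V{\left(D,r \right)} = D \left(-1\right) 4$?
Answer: $207886500 + 5511780 i \sqrt{119} \approx 2.0789 \cdot 10^{8} + 6.0126 \cdot 10^{7} i$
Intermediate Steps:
$V{\left(D,r \right)} = - 4 D$ ($V{\left(D,r \right)} = - D 4 = - 4 D$)
$K{\left(A \right)} = 580 A$ ($K{\left(A \right)} = - 4 \left(- 145 A\right) = 580 A$)
$F{\left(M,Z \right)} = - 4 M Z$
$\left(-37012 + 44977\right) \left(F{\left(-173,\sqrt{V{\left(5,-2 \right)} - 99} \right)} + K{\left(45 \right)}\right) = \left(-37012 + 44977\right) \left(\left(-4\right) \left(-173\right) \sqrt{\left(-4\right) 5 - 99} + 580 \cdot 45\right) = 7965 \left(\left(-4\right) \left(-173\right) \sqrt{-20 - 99} + 26100\right) = 7965 \left(\left(-4\right) \left(-173\right) \sqrt{-119} + 26100\right) = 7965 \left(\left(-4\right) \left(-173\right) i \sqrt{119} + 26100\right) = 7965 \left(692 i \sqrt{119} + 26100\right) = 7965 \left(26100 + 692 i \sqrt{119}\right) = 207886500 + 5511780 i \sqrt{119}$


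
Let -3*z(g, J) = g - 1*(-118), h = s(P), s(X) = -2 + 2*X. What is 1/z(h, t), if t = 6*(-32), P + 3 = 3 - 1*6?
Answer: -3/104 ≈ -0.028846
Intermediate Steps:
P = -6 (P = -3 + (3 - 1*6) = -3 + (3 - 6) = -3 - 3 = -6)
t = -192
h = -14 (h = -2 + 2*(-6) = -2 - 12 = -14)
z(g, J) = -118/3 - g/3 (z(g, J) = -(g - 1*(-118))/3 = -(g + 118)/3 = -(118 + g)/3 = -118/3 - g/3)
1/z(h, t) = 1/(-118/3 - ⅓*(-14)) = 1/(-118/3 + 14/3) = 1/(-104/3) = -3/104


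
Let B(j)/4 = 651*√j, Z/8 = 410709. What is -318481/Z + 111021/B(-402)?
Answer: -318481/3285672 - 37007*I*√402/348936 ≈ -0.09693 - 2.1264*I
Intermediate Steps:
Z = 3285672 (Z = 8*410709 = 3285672)
B(j) = 2604*√j (B(j) = 4*(651*√j) = 2604*√j)
-318481/Z + 111021/B(-402) = -318481/3285672 + 111021/((2604*√(-402))) = -318481*1/3285672 + 111021/((2604*(I*√402))) = -318481/3285672 + 111021/((2604*I*√402)) = -318481/3285672 + 111021*(-I*√402/1046808) = -318481/3285672 - 37007*I*√402/348936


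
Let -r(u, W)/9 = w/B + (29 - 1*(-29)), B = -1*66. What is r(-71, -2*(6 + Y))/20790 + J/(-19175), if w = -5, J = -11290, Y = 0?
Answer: 13182205/23387364 ≈ 0.56365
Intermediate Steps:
B = -66
r(u, W) = -11499/22 (r(u, W) = -9*(-5/(-66) + (29 - 1*(-29))) = -9*(-5*(-1/66) + (29 + 29)) = -9*(5/66 + 58) = -9*3833/66 = -11499/22)
r(-71, -2*(6 + Y))/20790 + J/(-19175) = -11499/22/20790 - 11290/(-19175) = -11499/22*1/20790 - 11290*(-1/19175) = -3833/152460 + 2258/3835 = 13182205/23387364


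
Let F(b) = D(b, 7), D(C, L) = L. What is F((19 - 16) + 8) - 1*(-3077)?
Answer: 3084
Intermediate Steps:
F(b) = 7
F((19 - 16) + 8) - 1*(-3077) = 7 - 1*(-3077) = 7 + 3077 = 3084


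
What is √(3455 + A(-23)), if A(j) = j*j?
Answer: 4*√249 ≈ 63.119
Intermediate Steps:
A(j) = j²
√(3455 + A(-23)) = √(3455 + (-23)²) = √(3455 + 529) = √3984 = 4*√249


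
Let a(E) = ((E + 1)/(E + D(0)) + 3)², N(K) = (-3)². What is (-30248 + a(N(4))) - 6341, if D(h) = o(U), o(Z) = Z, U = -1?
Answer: -585135/16 ≈ -36571.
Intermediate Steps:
N(K) = 9
D(h) = -1
a(E) = (3 + (1 + E)/(-1 + E))² (a(E) = ((E + 1)/(E - 1) + 3)² = ((1 + E)/(-1 + E) + 3)² = (3 + (1 + E)/(-1 + E))²)
(-30248 + a(N(4))) - 6341 = (-30248 + 4*(-1 + 2*9)²/(-1 + 9)²) - 6341 = (-30248 + 4*(-1 + 18)²/8²) - 6341 = (-30248 + 4*(1/64)*17²) - 6341 = (-30248 + 4*(1/64)*289) - 6341 = (-30248 + 289/16) - 6341 = -483679/16 - 6341 = -585135/16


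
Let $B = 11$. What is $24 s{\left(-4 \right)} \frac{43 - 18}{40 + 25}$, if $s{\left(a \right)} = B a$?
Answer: $- \frac{5280}{13} \approx -406.15$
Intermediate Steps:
$s{\left(a \right)} = 11 a$
$24 s{\left(-4 \right)} \frac{43 - 18}{40 + 25} = 24 \cdot 11 \left(-4\right) \frac{43 - 18}{40 + 25} = 24 \left(-44\right) \frac{25}{65} = - 1056 \cdot 25 \cdot \frac{1}{65} = \left(-1056\right) \frac{5}{13} = - \frac{5280}{13}$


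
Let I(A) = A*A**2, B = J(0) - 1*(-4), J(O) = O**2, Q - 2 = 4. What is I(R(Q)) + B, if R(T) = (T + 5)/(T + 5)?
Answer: 5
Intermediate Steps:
Q = 6 (Q = 2 + 4 = 6)
R(T) = 1 (R(T) = (5 + T)/(5 + T) = 1)
B = 4 (B = 0**2 - 1*(-4) = 0 + 4 = 4)
I(A) = A**3
I(R(Q)) + B = 1**3 + 4 = 1 + 4 = 5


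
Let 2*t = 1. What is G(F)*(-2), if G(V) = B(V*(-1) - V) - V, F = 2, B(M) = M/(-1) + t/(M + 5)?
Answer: -5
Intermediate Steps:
t = 1/2 (t = (1/2)*1 = 1/2 ≈ 0.50000)
B(M) = 1/(2*(5 + M)) - M (B(M) = M/(-1) + 1/(2*(M + 5)) = M*(-1) + 1/(2*(5 + M)) = -M + 1/(2*(5 + M)) = 1/(2*(5 + M)) - M)
G(V) = -V + (1/2 - 4*V**2 + 10*V)/(5 - 2*V) (G(V) = (1/2 - (V*(-1) - V)**2 - 5*(V*(-1) - V))/(5 + (V*(-1) - V)) - V = (1/2 - (-V - V)**2 - 5*(-V - V))/(5 + (-V - V)) - V = (1/2 - (-2*V)**2 - (-10)*V)/(5 - 2*V) - V = (1/2 - 4*V**2 + 10*V)/(5 - 2*V) - V = -V + (1/2 - 4*V**2 + 10*V)/(5 - 2*V))
G(F)*(-2) = ((-1 - 10*2 + 4*2**2)/(2*(-5 + 2*2)))*(-2) = ((-1 - 20 + 4*4)/(2*(-5 + 4)))*(-2) = ((1/2)*(-1 - 20 + 16)/(-1))*(-2) = ((1/2)*(-1)*(-5))*(-2) = (5/2)*(-2) = -5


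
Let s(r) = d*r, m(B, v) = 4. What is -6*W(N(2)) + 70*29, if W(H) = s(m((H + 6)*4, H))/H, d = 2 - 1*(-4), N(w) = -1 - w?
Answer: 2078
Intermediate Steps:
d = 6 (d = 2 + 4 = 6)
s(r) = 6*r
W(H) = 24/H (W(H) = (6*4)/H = 24/H)
-6*W(N(2)) + 70*29 = -144/(-1 - 1*2) + 70*29 = -144/(-1 - 2) + 2030 = -144/(-3) + 2030 = -144*(-1)/3 + 2030 = -6*(-8) + 2030 = 48 + 2030 = 2078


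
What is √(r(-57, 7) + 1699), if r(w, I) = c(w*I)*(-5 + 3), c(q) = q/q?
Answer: √1697 ≈ 41.195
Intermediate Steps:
c(q) = 1
r(w, I) = -2 (r(w, I) = 1*(-5 + 3) = 1*(-2) = -2)
√(r(-57, 7) + 1699) = √(-2 + 1699) = √1697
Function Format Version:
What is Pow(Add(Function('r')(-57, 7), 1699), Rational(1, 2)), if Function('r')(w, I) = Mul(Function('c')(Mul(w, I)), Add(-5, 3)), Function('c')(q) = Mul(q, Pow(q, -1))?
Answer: Pow(1697, Rational(1, 2)) ≈ 41.195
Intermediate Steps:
Function('c')(q) = 1
Function('r')(w, I) = -2 (Function('r')(w, I) = Mul(1, Add(-5, 3)) = Mul(1, -2) = -2)
Pow(Add(Function('r')(-57, 7), 1699), Rational(1, 2)) = Pow(Add(-2, 1699), Rational(1, 2)) = Pow(1697, Rational(1, 2))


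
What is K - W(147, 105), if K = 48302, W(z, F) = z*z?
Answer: 26693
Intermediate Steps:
W(z, F) = z²
K - W(147, 105) = 48302 - 1*147² = 48302 - 1*21609 = 48302 - 21609 = 26693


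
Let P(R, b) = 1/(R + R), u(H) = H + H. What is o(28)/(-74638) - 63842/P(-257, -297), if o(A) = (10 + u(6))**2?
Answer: 1224615073130/37319 ≈ 3.2815e+7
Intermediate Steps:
u(H) = 2*H
P(R, b) = 1/(2*R)
o(A) = 484 (o(A) = (10 + 2*6)**2 = (10 + 12)**2 = 22**2 = 484)
o(28)/(-74638) - 63842/P(-257, -297) = 484/(-74638) - 63842/((1/2)/(-257)) = 484*(-1/74638) - 63842/((1/2)*(-1/257)) = -242/37319 - 63842/(-1/514) = -242/37319 - 63842*(-514) = -242/37319 + 32814788 = 1224615073130/37319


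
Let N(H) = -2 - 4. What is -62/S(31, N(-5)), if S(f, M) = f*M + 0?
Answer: ⅓ ≈ 0.33333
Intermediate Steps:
N(H) = -6
S(f, M) = M*f (S(f, M) = M*f + 0 = M*f)
-62/S(31, N(-5)) = -62/((-6*31)) = -62/(-186) = -62*(-1/186) = ⅓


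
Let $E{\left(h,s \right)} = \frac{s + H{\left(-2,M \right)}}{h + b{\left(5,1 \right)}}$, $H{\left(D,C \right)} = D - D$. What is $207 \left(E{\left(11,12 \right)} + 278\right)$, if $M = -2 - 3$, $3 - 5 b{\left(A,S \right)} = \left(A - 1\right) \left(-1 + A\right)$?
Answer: $\frac{404892}{7} \approx 57842.0$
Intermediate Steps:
$b{\left(A,S \right)} = \frac{3}{5} - \frac{\left(-1 + A\right)^{2}}{5}$ ($b{\left(A,S \right)} = \frac{3}{5} - \frac{\left(A - 1\right) \left(-1 + A\right)}{5} = \frac{3}{5} - \frac{\left(-1 + A\right) \left(-1 + A\right)}{5} = \frac{3}{5} - \frac{\left(-1 + A\right)^{2}}{5}$)
$M = -5$ ($M = -2 - 3 = -5$)
$H{\left(D,C \right)} = 0$
$E{\left(h,s \right)} = \frac{s}{- \frac{13}{5} + h}$ ($E{\left(h,s \right)} = \frac{s + 0}{h + \left(\frac{3}{5} - \frac{\left(-1 + 5\right)^{2}}{5}\right)} = \frac{s}{h + \left(\frac{3}{5} - \frac{4^{2}}{5}\right)} = \frac{s}{h + \left(\frac{3}{5} - \frac{16}{5}\right)} = \frac{s}{h - \frac{13}{5}} = \frac{s}{- \frac{13}{5} + h}$)
$207 \left(E{\left(11,12 \right)} + 278\right) = 207 \left(5 \cdot 12 \frac{1}{-13 + 5 \cdot 11} + 278\right) = 207 \left(5 \cdot 12 \frac{1}{-13 + 55} + 278\right) = 207 \left(5 \cdot 12 \cdot \frac{1}{42} + 278\right) = 207 \left(\frac{10}{7} + 278\right) = 207 \cdot \frac{1956}{7} = \frac{404892}{7}$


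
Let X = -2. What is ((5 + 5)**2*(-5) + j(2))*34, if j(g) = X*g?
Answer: -17136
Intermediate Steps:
j(g) = -2*g
((5 + 5)**2*(-5) + j(2))*34 = ((5 + 5)**2*(-5) - 2*2)*34 = (10**2*(-5) - 4)*34 = (100*(-5) - 4)*34 = (-500 - 4)*34 = -504*34 = -17136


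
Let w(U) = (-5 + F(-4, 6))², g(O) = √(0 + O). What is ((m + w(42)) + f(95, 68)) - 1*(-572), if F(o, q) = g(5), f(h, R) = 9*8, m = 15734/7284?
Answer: 2462575/3642 - 10*√5 ≈ 653.80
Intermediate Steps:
m = 7867/3642 (m = 15734*(1/7284) = 7867/3642 ≈ 2.1601)
g(O) = √O
f(h, R) = 72
F(o, q) = √5
w(U) = (-5 + √5)²
((m + w(42)) + f(95, 68)) - 1*(-572) = ((7867/3642 + (5 - √5)²) + 72) - 1*(-572) = (270091/3642 + (5 - √5)²) + 572 = 2353315/3642 + (5 - √5)²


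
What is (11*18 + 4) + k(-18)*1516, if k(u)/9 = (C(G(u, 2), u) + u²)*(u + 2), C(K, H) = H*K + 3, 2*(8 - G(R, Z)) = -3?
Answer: -34055222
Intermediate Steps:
G(R, Z) = 19/2 (G(R, Z) = 8 - ½*(-3) = 8 + 3/2 = 19/2)
C(K, H) = 3 + H*K
k(u) = 9*(2 + u)*(3 + u² + 19*u/2) (k(u) = 9*(((3 + u*(19/2)) + u²)*(u + 2)) = 9*(((3 + 19*u/2) + u²)*(2 + u)) = 9*((3 + u² + 19*u/2)*(2 + u)) = 9*((2 + u)*(3 + u² + 19*u/2)) = 9*(2 + u)*(3 + u² + 19*u/2))
(11*18 + 4) + k(-18)*1516 = (11*18 + 4) + (54 + 9*(-18)³ + 198*(-18) + (207/2)*(-18)²)*1516 = (198 + 4) + (54 + 9*(-5832) - 3564 + (207/2)*324)*1516 = 202 + (54 - 52488 - 3564 + 33534)*1516 = 202 - 22464*1516 = 202 - 34055424 = -34055222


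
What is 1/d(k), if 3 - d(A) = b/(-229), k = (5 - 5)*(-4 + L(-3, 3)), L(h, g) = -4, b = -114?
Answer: 229/573 ≈ 0.39965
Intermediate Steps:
k = 0 (k = (5 - 5)*(-4 - 4) = 0*(-8) = 0)
d(A) = 573/229 (d(A) = 3 - (-114)/(-229) = 3 - (-114)*(-1)/229 = 3 - 1*114/229 = 3 - 114/229 = 573/229)
1/d(k) = 1/(573/229) = 229/573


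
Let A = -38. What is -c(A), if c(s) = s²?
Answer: -1444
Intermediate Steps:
-c(A) = -1*(-38)² = -1*1444 = -1444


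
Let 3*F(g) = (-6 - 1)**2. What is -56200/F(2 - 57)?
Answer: -168600/49 ≈ -3440.8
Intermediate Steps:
F(g) = 49/3 (F(g) = (-6 - 1)**2/3 = (1/3)*(-7)**2 = (1/3)*49 = 49/3)
-56200/F(2 - 57) = -56200/49/3 = -56200*3/49 = -168600/49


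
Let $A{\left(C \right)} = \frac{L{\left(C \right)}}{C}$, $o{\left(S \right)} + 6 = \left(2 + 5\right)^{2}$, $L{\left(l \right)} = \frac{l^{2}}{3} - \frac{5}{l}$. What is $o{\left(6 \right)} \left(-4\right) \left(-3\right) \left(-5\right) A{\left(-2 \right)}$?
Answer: $4945$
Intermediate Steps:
$L{\left(l \right)} = - \frac{5}{l} + \frac{l^{2}}{3}$ ($L{\left(l \right)} = l^{2} \cdot \frac{1}{3} - \frac{5}{l} = \frac{l^{2}}{3} - \frac{5}{l} = - \frac{5}{l} + \frac{l^{2}}{3}$)
$o{\left(S \right)} = 43$ ($o{\left(S \right)} = -6 + \left(2 + 5\right)^{2} = -6 + 7^{2} = -6 + 49 = 43$)
$A{\left(C \right)} = \frac{-15 + C^{3}}{3 C^{2}}$ ($A{\left(C \right)} = \frac{\frac{1}{3} \frac{1}{C} \left(-15 + C^{3}\right)}{C} = \frac{-15 + C^{3}}{3 C^{2}}$)
$o{\left(6 \right)} \left(-4\right) \left(-3\right) \left(-5\right) A{\left(-2 \right)} = 43 \left(-4\right) \left(-3\right) \left(-5\right) \left(- \frac{5}{4} + \frac{1}{3} \left(-2\right)\right) = 43 \cdot 12 \left(-5\right) \left(\left(-5\right) \frac{1}{4} - \frac{2}{3}\right) = 43 \left(-60\right) \left(- \frac{5}{4} - \frac{2}{3}\right) = \left(-2580\right) \left(- \frac{23}{12}\right) = 4945$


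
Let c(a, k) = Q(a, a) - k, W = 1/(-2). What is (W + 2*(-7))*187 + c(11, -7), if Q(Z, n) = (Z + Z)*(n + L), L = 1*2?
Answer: -4837/2 ≈ -2418.5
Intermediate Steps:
W = -1/2 (W = 1*(-1/2) = -1/2 ≈ -0.50000)
L = 2
Q(Z, n) = 2*Z*(2 + n) (Q(Z, n) = (Z + Z)*(n + 2) = (2*Z)*(2 + n) = 2*Z*(2 + n))
c(a, k) = -k + 2*a*(2 + a) (c(a, k) = 2*a*(2 + a) - k = -k + 2*a*(2 + a))
(W + 2*(-7))*187 + c(11, -7) = (-1/2 + 2*(-7))*187 + (-1*(-7) + 2*11*(2 + 11)) = (-1/2 - 14)*187 + (7 + 2*11*13) = -29/2*187 + (7 + 286) = -5423/2 + 293 = -4837/2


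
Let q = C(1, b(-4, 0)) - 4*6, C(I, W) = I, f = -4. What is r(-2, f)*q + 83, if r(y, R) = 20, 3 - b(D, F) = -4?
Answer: -377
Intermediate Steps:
b(D, F) = 7 (b(D, F) = 3 - 1*(-4) = 3 + 4 = 7)
q = -23 (q = 1 - 4*6 = 1 - 24 = -23)
r(-2, f)*q + 83 = 20*(-23) + 83 = -460 + 83 = -377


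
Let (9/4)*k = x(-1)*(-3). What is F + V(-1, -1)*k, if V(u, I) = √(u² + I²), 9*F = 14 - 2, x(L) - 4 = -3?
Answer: 4/3 - 4*√2/3 ≈ -0.55229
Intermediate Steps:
x(L) = 1 (x(L) = 4 - 3 = 1)
F = 4/3 (F = (14 - 2)/9 = (⅑)*12 = 4/3 ≈ 1.3333)
k = -4/3 (k = 4*(1*(-3))/9 = (4/9)*(-3) = -4/3 ≈ -1.3333)
V(u, I) = √(I² + u²)
F + V(-1, -1)*k = 4/3 + √((-1)² + (-1)²)*(-4/3) = 4/3 + √(1 + 1)*(-4/3) = 4/3 + √2*(-4/3) = 4/3 - 4*√2/3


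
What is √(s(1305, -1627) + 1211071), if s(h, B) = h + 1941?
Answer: √1214317 ≈ 1102.0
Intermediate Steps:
s(h, B) = 1941 + h
√(s(1305, -1627) + 1211071) = √((1941 + 1305) + 1211071) = √(3246 + 1211071) = √1214317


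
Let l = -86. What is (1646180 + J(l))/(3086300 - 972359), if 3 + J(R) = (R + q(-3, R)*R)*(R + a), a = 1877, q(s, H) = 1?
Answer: 1338125/2113941 ≈ 0.63300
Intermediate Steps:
J(R) = -3 + 2*R*(1877 + R) (J(R) = -3 + (R + 1*R)*(R + 1877) = -3 + (R + R)*(1877 + R) = -3 + (2*R)*(1877 + R) = -3 + 2*R*(1877 + R))
(1646180 + J(l))/(3086300 - 972359) = (1646180 + (-3 + 2*(-86)² + 3754*(-86)))/(3086300 - 972359) = (1646180 + (-3 + 2*7396 - 322844))/2113941 = (1646180 + (-3 + 14792 - 322844))*(1/2113941) = (1646180 - 308055)*(1/2113941) = 1338125*(1/2113941) = 1338125/2113941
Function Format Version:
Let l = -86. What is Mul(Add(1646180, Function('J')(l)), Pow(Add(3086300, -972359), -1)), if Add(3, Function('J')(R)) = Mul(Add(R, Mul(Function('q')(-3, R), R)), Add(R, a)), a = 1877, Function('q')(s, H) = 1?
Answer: Rational(1338125, 2113941) ≈ 0.63300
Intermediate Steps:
Function('J')(R) = Add(-3, Mul(2, R, Add(1877, R))) (Function('J')(R) = Add(-3, Mul(Add(R, Mul(1, R)), Add(R, 1877))) = Add(-3, Mul(Add(R, R), Add(1877, R))) = Add(-3, Mul(Mul(2, R), Add(1877, R))) = Add(-3, Mul(2, R, Add(1877, R))))
Mul(Add(1646180, Function('J')(l)), Pow(Add(3086300, -972359), -1)) = Mul(Add(1646180, Add(-3, Mul(2, Pow(-86, 2)), Mul(3754, -86))), Pow(Add(3086300, -972359), -1)) = Mul(Add(1646180, Add(-3, Mul(2, 7396), -322844)), Pow(2113941, -1)) = Mul(Add(1646180, Add(-3, 14792, -322844)), Rational(1, 2113941)) = Mul(Add(1646180, -308055), Rational(1, 2113941)) = Mul(1338125, Rational(1, 2113941)) = Rational(1338125, 2113941)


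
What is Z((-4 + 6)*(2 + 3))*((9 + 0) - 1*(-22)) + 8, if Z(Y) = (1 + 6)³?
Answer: 10641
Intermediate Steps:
Z(Y) = 343 (Z(Y) = 7³ = 343)
Z((-4 + 6)*(2 + 3))*((9 + 0) - 1*(-22)) + 8 = 343*((9 + 0) - 1*(-22)) + 8 = 343*(9 + 22) + 8 = 343*31 + 8 = 10633 + 8 = 10641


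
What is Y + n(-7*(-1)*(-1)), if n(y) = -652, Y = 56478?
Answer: 55826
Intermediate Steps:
Y + n(-7*(-1)*(-1)) = 56478 - 652 = 55826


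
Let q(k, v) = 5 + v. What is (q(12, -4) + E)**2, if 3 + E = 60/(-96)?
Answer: 441/64 ≈ 6.8906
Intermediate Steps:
E = -29/8 (E = -3 + 60/(-96) = -3 + 60*(-1/96) = -3 - 5/8 = -29/8 ≈ -3.6250)
(q(12, -4) + E)**2 = ((5 - 4) - 29/8)**2 = (1 - 29/8)**2 = (-21/8)**2 = 441/64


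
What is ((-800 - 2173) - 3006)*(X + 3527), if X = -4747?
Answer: 7294380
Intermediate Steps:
((-800 - 2173) - 3006)*(X + 3527) = ((-800 - 2173) - 3006)*(-4747 + 3527) = (-2973 - 3006)*(-1220) = -5979*(-1220) = 7294380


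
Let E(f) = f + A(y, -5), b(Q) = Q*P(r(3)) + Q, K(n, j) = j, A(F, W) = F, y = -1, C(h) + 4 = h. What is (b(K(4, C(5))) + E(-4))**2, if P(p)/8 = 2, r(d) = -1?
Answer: 144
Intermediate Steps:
C(h) = -4 + h
P(p) = 16 (P(p) = 8*2 = 16)
b(Q) = 17*Q (b(Q) = Q*16 + Q = 16*Q + Q = 17*Q)
E(f) = -1 + f (E(f) = f - 1 = -1 + f)
(b(K(4, C(5))) + E(-4))**2 = (17*(-4 + 5) + (-1 - 4))**2 = (17*1 - 5)**2 = (17 - 5)**2 = 12**2 = 144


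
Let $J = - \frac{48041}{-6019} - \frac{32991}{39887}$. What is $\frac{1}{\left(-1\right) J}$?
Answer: $- \frac{240079853}{1717638538} \approx -0.13977$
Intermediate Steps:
$J = \frac{1717638538}{240079853}$ ($J = \left(-48041\right) \left(- \frac{1}{6019}\right) - \frac{32991}{39887} = \frac{48041}{6019} - \frac{32991}{39887} = \frac{1717638538}{240079853} \approx 7.1544$)
$\frac{1}{\left(-1\right) J} = \frac{1}{\left(-1\right) \frac{1717638538}{240079853}} = \frac{1}{- \frac{1717638538}{240079853}} = - \frac{240079853}{1717638538}$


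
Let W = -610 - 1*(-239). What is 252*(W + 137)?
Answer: -58968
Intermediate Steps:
W = -371 (W = -610 + 239 = -371)
252*(W + 137) = 252*(-371 + 137) = 252*(-234) = -58968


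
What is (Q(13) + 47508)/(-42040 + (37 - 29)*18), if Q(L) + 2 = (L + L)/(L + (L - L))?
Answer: -11877/10474 ≈ -1.1340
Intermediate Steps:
Q(L) = 0 (Q(L) = -2 + (L + L)/(L + (L - L)) = -2 + (2*L)/(L + 0) = -2 + (2*L)/L = -2 + 2 = 0)
(Q(13) + 47508)/(-42040 + (37 - 29)*18) = (0 + 47508)/(-42040 + (37 - 29)*18) = 47508/(-42040 + 8*18) = 47508/(-42040 + 144) = 47508/(-41896) = 47508*(-1/41896) = -11877/10474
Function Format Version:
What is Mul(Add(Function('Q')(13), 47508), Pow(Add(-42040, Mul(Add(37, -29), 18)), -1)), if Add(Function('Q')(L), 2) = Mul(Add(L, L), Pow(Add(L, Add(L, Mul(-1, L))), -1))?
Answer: Rational(-11877, 10474) ≈ -1.1340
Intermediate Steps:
Function('Q')(L) = 0 (Function('Q')(L) = Add(-2, Mul(Add(L, L), Pow(Add(L, Add(L, Mul(-1, L))), -1))) = Add(-2, Mul(Mul(2, L), Pow(Add(L, 0), -1))) = Add(-2, Mul(Mul(2, L), Pow(L, -1))) = Add(-2, 2) = 0)
Mul(Add(Function('Q')(13), 47508), Pow(Add(-42040, Mul(Add(37, -29), 18)), -1)) = Mul(Add(0, 47508), Pow(Add(-42040, Mul(Add(37, -29), 18)), -1)) = Mul(47508, Pow(Add(-42040, Mul(8, 18)), -1)) = Mul(47508, Pow(Add(-42040, 144), -1)) = Mul(47508, Pow(-41896, -1)) = Mul(47508, Rational(-1, 41896)) = Rational(-11877, 10474)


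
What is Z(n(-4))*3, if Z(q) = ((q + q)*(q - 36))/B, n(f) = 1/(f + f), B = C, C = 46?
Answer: 867/1472 ≈ 0.58899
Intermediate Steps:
B = 46
n(f) = 1/(2*f)
Z(q) = q*(-36 + q)/23 (Z(q) = ((q + q)*(q - 36))/46 = ((2*q)*(-36 + q))*(1/46) = (2*q*(-36 + q))*(1/46) = q*(-36 + q)/23)
Z(n(-4))*3 = (((1/2)/(-4))*(-36 + (1/2)/(-4))/23)*3 = (((1/2)*(-1/4))*(-36 + (1/2)*(-1/4))/23)*3 = ((1/23)*(-1/8)*(-36 - 1/8))*3 = ((1/23)*(-1/8)*(-289/8))*3 = (289/1472)*3 = 867/1472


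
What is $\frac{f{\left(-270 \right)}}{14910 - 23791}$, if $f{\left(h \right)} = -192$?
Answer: $\frac{192}{8881} \approx 0.021619$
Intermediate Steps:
$\frac{f{\left(-270 \right)}}{14910 - 23791} = - \frac{192}{14910 - 23791} = - \frac{192}{-8881} = \left(-192\right) \left(- \frac{1}{8881}\right) = \frac{192}{8881}$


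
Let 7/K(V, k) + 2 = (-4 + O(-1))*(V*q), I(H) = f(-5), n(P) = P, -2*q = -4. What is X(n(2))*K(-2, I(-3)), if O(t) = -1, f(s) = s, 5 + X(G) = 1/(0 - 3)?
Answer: -56/27 ≈ -2.0741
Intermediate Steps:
q = 2 (q = -½*(-4) = 2)
X(G) = -16/3 (X(G) = -5 + 1/(0 - 3) = -5 + 1/(-3) = -5 - ⅓ = -16/3)
I(H) = -5
K(V, k) = 7/(-2 - 10*V) (K(V, k) = 7/(-2 + (-4 - 1)*(V*2)) = 7/(-2 - 10*V))
X(n(2))*K(-2, I(-3)) = -(-112)/(3*(2 + 10*(-2))) = -(-112)/(3*(2 - 20)) = -(-112)/(3*(-18)) = -(-112)*(-1)/(3*18) = -16/3*7/18 = -56/27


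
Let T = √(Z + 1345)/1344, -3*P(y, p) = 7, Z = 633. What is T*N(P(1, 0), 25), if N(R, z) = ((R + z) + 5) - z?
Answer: √1978/504 ≈ 0.088243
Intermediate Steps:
P(y, p) = -7/3 (P(y, p) = -⅓*7 = -7/3)
N(R, z) = 5 + R (N(R, z) = (5 + R + z) - z = 5 + R)
T = √1978/1344 (T = √(633 + 1345)/1344 = √1978*(1/1344) = √1978/1344 ≈ 0.033091)
T*N(P(1, 0), 25) = (√1978/1344)*(5 - 7/3) = (√1978/1344)*(8/3) = √1978/504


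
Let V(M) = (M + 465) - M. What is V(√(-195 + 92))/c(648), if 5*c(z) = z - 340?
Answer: 2325/308 ≈ 7.5487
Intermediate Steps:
c(z) = -68 + z/5 (c(z) = (z - 340)/5 = (-340 + z)/5 = -68 + z/5)
V(M) = 465 (V(M) = (465 + M) - M = 465)
V(√(-195 + 92))/c(648) = 465/(-68 + (⅕)*648) = 465/(-68 + 648/5) = 465/(308/5) = 465*(5/308) = 2325/308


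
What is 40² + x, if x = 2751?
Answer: 4351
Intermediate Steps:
40² + x = 40² + 2751 = 1600 + 2751 = 4351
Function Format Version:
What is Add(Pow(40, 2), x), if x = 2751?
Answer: 4351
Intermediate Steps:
Add(Pow(40, 2), x) = Add(Pow(40, 2), 2751) = Add(1600, 2751) = 4351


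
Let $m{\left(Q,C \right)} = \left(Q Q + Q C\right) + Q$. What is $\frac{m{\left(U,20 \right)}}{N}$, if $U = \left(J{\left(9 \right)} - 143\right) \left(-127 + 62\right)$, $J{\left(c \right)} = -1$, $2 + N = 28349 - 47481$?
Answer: $- \frac{4878120}{1063} \approx -4589.0$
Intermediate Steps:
$N = -19134$ ($N = -2 + \left(28349 - 47481\right) = -2 - 19132 = -19134$)
$U = 9360$ ($U = \left(-1 - 143\right) \left(-127 + 62\right) = \left(-144\right) \left(-65\right) = 9360$)
$m{\left(Q,C \right)} = Q + Q^{2} + C Q$ ($m{\left(Q,C \right)} = \left(Q^{2} + C Q\right) + Q = Q + Q^{2} + C Q$)
$\frac{m{\left(U,20 \right)}}{N} = \frac{9360 \left(1 + 20 + 9360\right)}{-19134} = 9360 \cdot 9381 \left(- \frac{1}{19134}\right) = 87806160 \left(- \frac{1}{19134}\right) = - \frac{4878120}{1063}$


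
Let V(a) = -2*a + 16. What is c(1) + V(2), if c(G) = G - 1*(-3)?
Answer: 16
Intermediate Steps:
V(a) = 16 - 2*a
c(G) = 3 + G (c(G) = G + 3 = 3 + G)
c(1) + V(2) = (3 + 1) + (16 - 2*2) = 4 + (16 - 4) = 4 + 12 = 16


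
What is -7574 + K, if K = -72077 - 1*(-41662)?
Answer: -37989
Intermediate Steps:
K = -30415 (K = -72077 + 41662 = -30415)
-7574 + K = -7574 - 30415 = -37989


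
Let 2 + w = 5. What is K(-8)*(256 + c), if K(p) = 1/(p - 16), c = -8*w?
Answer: -29/3 ≈ -9.6667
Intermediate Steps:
w = 3 (w = -2 + 5 = 3)
c = -24 (c = -8*3 = -24)
K(p) = 1/(-16 + p)
K(-8)*(256 + c) = (256 - 24)/(-16 - 8) = 232/(-24) = -1/24*232 = -29/3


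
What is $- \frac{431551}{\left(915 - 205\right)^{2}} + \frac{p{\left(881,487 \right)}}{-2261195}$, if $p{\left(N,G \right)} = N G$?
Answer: $- \frac{238420711229}{227973679900} \approx -1.0458$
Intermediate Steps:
$p{\left(N,G \right)} = G N$
$- \frac{431551}{\left(915 - 205\right)^{2}} + \frac{p{\left(881,487 \right)}}{-2261195} = - \frac{431551}{\left(915 - 205\right)^{2}} + \frac{487 \cdot 881}{-2261195} = - \frac{431551}{710^{2}} + 429047 \left(- \frac{1}{2261195}\right) = - \frac{431551}{504100} - \frac{429047}{2261195} = - \frac{238420711229}{227973679900}$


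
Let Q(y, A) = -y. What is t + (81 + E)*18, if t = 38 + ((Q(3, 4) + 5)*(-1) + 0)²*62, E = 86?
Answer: 3292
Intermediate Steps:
t = 286 (t = 38 + ((-1*3 + 5)*(-1) + 0)²*62 = 38 + ((-3 + 5)*(-1) + 0)²*62 = 38 + (2*(-1) + 0)²*62 = 38 + (-2 + 0)²*62 = 38 + (-2)²*62 = 38 + 4*62 = 38 + 248 = 286)
t + (81 + E)*18 = 286 + (81 + 86)*18 = 286 + 167*18 = 286 + 3006 = 3292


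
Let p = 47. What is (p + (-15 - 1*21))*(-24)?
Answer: -264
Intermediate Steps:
(p + (-15 - 1*21))*(-24) = (47 + (-15 - 1*21))*(-24) = (47 + (-15 - 21))*(-24) = (47 - 36)*(-24) = 11*(-24) = -264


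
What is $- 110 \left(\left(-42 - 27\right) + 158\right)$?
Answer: $-9790$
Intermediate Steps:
$- 110 \left(\left(-42 - 27\right) + 158\right) = - 110 \left(-69 + 158\right) = \left(-110\right) 89 = -9790$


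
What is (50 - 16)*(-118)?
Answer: -4012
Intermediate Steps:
(50 - 16)*(-118) = 34*(-118) = -4012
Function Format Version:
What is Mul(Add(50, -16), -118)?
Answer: -4012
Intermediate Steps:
Mul(Add(50, -16), -118) = Mul(34, -118) = -4012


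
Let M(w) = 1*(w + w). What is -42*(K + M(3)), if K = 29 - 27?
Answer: -336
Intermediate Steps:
K = 2
M(w) = 2*w (M(w) = 1*(2*w) = 2*w)
-42*(K + M(3)) = -42*(2 + 2*3) = -42*(2 + 6) = -42*8 = -336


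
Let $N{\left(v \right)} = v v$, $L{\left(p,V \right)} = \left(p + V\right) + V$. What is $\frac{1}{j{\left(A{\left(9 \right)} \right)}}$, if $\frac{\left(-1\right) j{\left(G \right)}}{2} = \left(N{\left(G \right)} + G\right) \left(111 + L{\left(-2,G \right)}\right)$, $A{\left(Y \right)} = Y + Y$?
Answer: $- \frac{1}{99180} \approx -1.0083 \cdot 10^{-5}$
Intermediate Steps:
$L{\left(p,V \right)} = p + 2 V$ ($L{\left(p,V \right)} = \left(V + p\right) + V = p + 2 V$)
$N{\left(v \right)} = v^{2}$
$A{\left(Y \right)} = 2 Y$
$j{\left(G \right)} = - 2 \left(109 + 2 G\right) \left(G + G^{2}\right)$ ($j{\left(G \right)} = - 2 \left(G^{2} + G\right) \left(111 + \left(-2 + 2 G\right)\right) = - 2 \left(G + G^{2}\right) \left(109 + 2 G\right) = - 2 \left(109 + 2 G\right) \left(G + G^{2}\right)$)
$\frac{1}{j{\left(A{\left(9 \right)} \right)}} = \frac{1}{2 \cdot 2 \cdot 9 \left(-109 - 113 \cdot 2 \cdot 9 + 2 \cdot 2 \cdot 9 \left(1 - 2 \cdot 9\right)\right)} = \frac{1}{2 \cdot 18 \left(-109 - 2034 + 2 \cdot 18 \left(1 - 18\right)\right)} = \frac{1}{2 \cdot 18 \left(-109 - 2034 + 2 \cdot 18 \left(-17\right)\right)} = \frac{1}{2 \cdot 18 \left(-109 - 2034 - 612\right)} = \frac{1}{2 \cdot 18 \left(-2755\right)} = \frac{1}{-99180} = - \frac{1}{99180}$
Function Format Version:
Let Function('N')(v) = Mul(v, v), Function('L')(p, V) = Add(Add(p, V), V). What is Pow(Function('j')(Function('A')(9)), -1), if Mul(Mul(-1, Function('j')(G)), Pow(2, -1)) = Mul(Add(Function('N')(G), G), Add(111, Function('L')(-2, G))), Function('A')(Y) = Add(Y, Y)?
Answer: Rational(-1, 99180) ≈ -1.0083e-5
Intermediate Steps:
Function('L')(p, V) = Add(p, Mul(2, V)) (Function('L')(p, V) = Add(Add(V, p), V) = Add(p, Mul(2, V)))
Function('N')(v) = Pow(v, 2)
Function('A')(Y) = Mul(2, Y)
Function('j')(G) = Mul(-2, Add(109, Mul(2, G)), Add(G, Pow(G, 2))) (Function('j')(G) = Mul(-2, Mul(Add(Pow(G, 2), G), Add(111, Add(-2, Mul(2, G))))) = Mul(-2, Mul(Add(G, Pow(G, 2)), Add(109, Mul(2, G)))) = Mul(-2, Mul(Add(109, Mul(2, G)), Add(G, Pow(G, 2)))) = Mul(-2, Add(109, Mul(2, G)), Add(G, Pow(G, 2))))
Pow(Function('j')(Function('A')(9)), -1) = Pow(Mul(2, Mul(2, 9), Add(-109, Mul(-113, Mul(2, 9)), Mul(2, Mul(2, 9), Add(1, Mul(-1, Mul(2, 9)))))), -1) = Pow(Mul(2, 18, Add(-109, Mul(-113, 18), Mul(2, 18, Add(1, Mul(-1, 18))))), -1) = Pow(Mul(2, 18, Add(-109, -2034, Mul(2, 18, Add(1, -18)))), -1) = Pow(Mul(2, 18, Add(-109, -2034, Mul(2, 18, -17))), -1) = Pow(Mul(2, 18, Add(-109, -2034, -612)), -1) = Pow(Mul(2, 18, -2755), -1) = Pow(-99180, -1) = Rational(-1, 99180)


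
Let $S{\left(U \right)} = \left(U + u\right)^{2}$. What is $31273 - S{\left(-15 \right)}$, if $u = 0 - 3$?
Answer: $30949$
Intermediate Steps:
$u = -3$
$S{\left(U \right)} = \left(-3 + U\right)^{2}$ ($S{\left(U \right)} = \left(U - 3\right)^{2} = \left(-3 + U\right)^{2}$)
$31273 - S{\left(-15 \right)} = 31273 - \left(-3 - 15\right)^{2} = 31273 - \left(-18\right)^{2} = 31273 - 324 = 30949$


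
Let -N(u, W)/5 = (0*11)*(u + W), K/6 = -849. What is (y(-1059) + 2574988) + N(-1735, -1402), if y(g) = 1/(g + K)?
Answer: 15843901163/6153 ≈ 2.5750e+6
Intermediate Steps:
K = -5094 (K = 6*(-849) = -5094)
N(u, W) = 0 (N(u, W) = -5*0*11*(u + W) = -0*(W + u) = -5*0 = 0)
y(g) = 1/(-5094 + g) (y(g) = 1/(g - 5094) = 1/(-5094 + g))
(y(-1059) + 2574988) + N(-1735, -1402) = (1/(-5094 - 1059) + 2574988) + 0 = (1/(-6153) + 2574988) + 0 = (-1/6153 + 2574988) + 0 = 15843901163/6153 + 0 = 15843901163/6153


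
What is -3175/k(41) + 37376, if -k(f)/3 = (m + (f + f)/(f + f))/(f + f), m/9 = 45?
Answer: 22892159/609 ≈ 37590.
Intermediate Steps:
m = 405 (m = 9*45 = 405)
k(f) = -609/f (k(f) = -3*(405 + (f + f)/(f + f))/(f + f) = -3*(405 + (2*f)/((2*f)))/(2*f) = -3*(405 + (2*f)*(1/(2*f)))*1/(2*f) = -3*(405 + 1)*1/(2*f) = -1218*1/(2*f) = -609/f)
-3175/k(41) + 37376 = -3175/((-609/41)) + 37376 = -3175/((-609*1/41)) + 37376 = -3175/(-609/41) + 37376 = -3175*(-41/609) + 37376 = 130175/609 + 37376 = 22892159/609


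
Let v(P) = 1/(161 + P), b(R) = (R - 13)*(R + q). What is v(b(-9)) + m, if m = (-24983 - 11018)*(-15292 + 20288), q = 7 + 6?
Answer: -13129852707/73 ≈ -1.7986e+8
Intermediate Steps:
q = 13
m = -179860996 (m = -36001*4996 = -179860996)
b(R) = (-13 + R)*(13 + R) (b(R) = (R - 13)*(R + 13) = (-13 + R)*(13 + R))
v(b(-9)) + m = 1/(161 + (-169 + (-9)²)) - 179860996 = 1/(161 + (-169 + 81)) - 179860996 = 1/(161 - 88) - 179860996 = 1/73 - 179860996 = -13129852707/73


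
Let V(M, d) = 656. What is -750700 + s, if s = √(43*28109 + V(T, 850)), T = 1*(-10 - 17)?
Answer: -750700 + √1209343 ≈ -7.4960e+5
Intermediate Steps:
T = -27 (T = 1*(-27) = -27)
s = √1209343 (s = √(43*28109 + 656) = √(1208687 + 656) = √1209343 ≈ 1099.7)
-750700 + s = -750700 + √1209343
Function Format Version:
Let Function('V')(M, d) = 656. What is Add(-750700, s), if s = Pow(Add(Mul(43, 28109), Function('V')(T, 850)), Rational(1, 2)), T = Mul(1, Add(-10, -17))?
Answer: Add(-750700, Pow(1209343, Rational(1, 2))) ≈ -7.4960e+5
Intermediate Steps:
T = -27 (T = Mul(1, -27) = -27)
s = Pow(1209343, Rational(1, 2)) (s = Pow(Add(Mul(43, 28109), 656), Rational(1, 2)) = Pow(Add(1208687, 656), Rational(1, 2)) = Pow(1209343, Rational(1, 2)) ≈ 1099.7)
Add(-750700, s) = Add(-750700, Pow(1209343, Rational(1, 2)))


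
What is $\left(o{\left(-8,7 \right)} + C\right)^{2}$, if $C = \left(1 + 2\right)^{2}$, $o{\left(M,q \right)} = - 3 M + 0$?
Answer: $1089$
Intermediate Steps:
$o{\left(M,q \right)} = - 3 M$
$C = 9$ ($C = 3^{2} = 9$)
$\left(o{\left(-8,7 \right)} + C\right)^{2} = \left(\left(-3\right) \left(-8\right) + 9\right)^{2} = \left(24 + 9\right)^{2} = 33^{2} = 1089$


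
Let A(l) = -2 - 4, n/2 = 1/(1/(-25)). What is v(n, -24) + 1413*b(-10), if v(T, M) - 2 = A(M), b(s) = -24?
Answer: -33916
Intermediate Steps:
n = -50 (n = 2/(1/(-25)) = 2/(-1/25) = 2*(-25) = -50)
A(l) = -6
v(T, M) = -4 (v(T, M) = 2 - 6 = -4)
v(n, -24) + 1413*b(-10) = -4 + 1413*(-24) = -4 - 33912 = -33916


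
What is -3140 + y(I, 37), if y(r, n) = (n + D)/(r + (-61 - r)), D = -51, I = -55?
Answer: -191526/61 ≈ -3139.8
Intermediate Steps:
y(r, n) = 51/61 - n/61 (y(r, n) = (n - 51)/(r + (-61 - r)) = (-51 + n)/(-61) = (-51 + n)*(-1/61) = 51/61 - n/61)
-3140 + y(I, 37) = -3140 + (51/61 - 1/61*37) = -3140 + (51/61 - 37/61) = -3140 + 14/61 = -191526/61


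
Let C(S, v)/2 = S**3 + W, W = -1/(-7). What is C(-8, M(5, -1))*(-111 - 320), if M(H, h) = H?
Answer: 3088546/7 ≈ 4.4122e+5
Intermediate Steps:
W = 1/7 (W = -1*(-1/7) = 1/7 ≈ 0.14286)
C(S, v) = 2/7 + 2*S**3 (C(S, v) = 2*(S**3 + 1/7) = 2*(1/7 + S**3) = 2/7 + 2*S**3)
C(-8, M(5, -1))*(-111 - 320) = (2/7 + 2*(-8)**3)*(-111 - 320) = (2/7 + 2*(-512))*(-431) = (2/7 - 1024)*(-431) = -7166/7*(-431) = 3088546/7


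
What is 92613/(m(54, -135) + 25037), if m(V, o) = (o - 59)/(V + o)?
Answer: 7501653/2028191 ≈ 3.6987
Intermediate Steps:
m(V, o) = (-59 + o)/(V + o)
92613/(m(54, -135) + 25037) = 92613/((-59 - 135)/(54 - 135) + 25037) = 92613/(-194/(-81) + 25037) = 92613/(-1/81*(-194) + 25037) = 92613/(194/81 + 25037) = 92613/(2028191/81) = 92613*(81/2028191) = 7501653/2028191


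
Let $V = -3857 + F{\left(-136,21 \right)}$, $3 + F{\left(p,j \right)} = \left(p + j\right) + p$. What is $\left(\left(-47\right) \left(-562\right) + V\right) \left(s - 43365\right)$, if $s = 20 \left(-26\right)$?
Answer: $-978767155$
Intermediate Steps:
$s = -520$
$F{\left(p,j \right)} = -3 + j + 2 p$ ($F{\left(p,j \right)} = -3 + \left(\left(p + j\right) + p\right) = -3 + \left(\left(j + p\right) + p\right) = -3 + \left(j + 2 p\right) = -3 + j + 2 p$)
$V = -4111$ ($V = -3857 + \left(-3 + 21 + 2 \left(-136\right)\right) = -3857 - 254 = -4111$)
$\left(\left(-47\right) \left(-562\right) + V\right) \left(s - 43365\right) = \left(\left(-47\right) \left(-562\right) - 4111\right) \left(-520 - 43365\right) = \left(26414 - 4111\right) \left(-43885\right) = 22303 \left(-43885\right) = -978767155$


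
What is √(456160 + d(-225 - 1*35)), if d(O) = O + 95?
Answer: √455995 ≈ 675.27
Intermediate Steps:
d(O) = 95 + O
√(456160 + d(-225 - 1*35)) = √(456160 + (95 + (-225 - 1*35))) = √(456160 + (95 + (-225 - 35))) = √(456160 + (95 - 260)) = √(456160 - 165) = √455995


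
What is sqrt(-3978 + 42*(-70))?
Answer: I*sqrt(6918) ≈ 83.175*I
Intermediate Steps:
sqrt(-3978 + 42*(-70)) = sqrt(-3978 - 2940) = sqrt(-6918) = I*sqrt(6918)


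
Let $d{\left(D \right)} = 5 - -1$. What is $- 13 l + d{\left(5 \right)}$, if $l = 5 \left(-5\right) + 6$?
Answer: $253$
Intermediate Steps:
$l = -19$ ($l = -25 + 6 = -19$)
$d{\left(D \right)} = 6$ ($d{\left(D \right)} = 5 + 1 = 6$)
$- 13 l + d{\left(5 \right)} = \left(-13\right) \left(-19\right) + 6 = 247 + 6 = 253$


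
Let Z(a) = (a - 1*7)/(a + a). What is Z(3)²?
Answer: 4/9 ≈ 0.44444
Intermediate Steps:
Z(a) = (-7 + a)/(2*a) (Z(a) = (a - 7)/((2*a)) = (-7 + a)*(1/(2*a)) = (-7 + a)/(2*a))
Z(3)² = ((½)*(-7 + 3)/3)² = ((½)*(⅓)*(-4))² = (-⅔)² = 4/9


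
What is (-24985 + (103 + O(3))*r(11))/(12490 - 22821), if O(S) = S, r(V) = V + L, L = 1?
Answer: 23713/10331 ≈ 2.2953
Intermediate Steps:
r(V) = 1 + V (r(V) = V + 1 = 1 + V)
(-24985 + (103 + O(3))*r(11))/(12490 - 22821) = (-24985 + (103 + 3)*(1 + 11))/(12490 - 22821) = (-24985 + 106*12)/(-10331) = (-24985 + 1272)*(-1/10331) = -23713*(-1/10331) = 23713/10331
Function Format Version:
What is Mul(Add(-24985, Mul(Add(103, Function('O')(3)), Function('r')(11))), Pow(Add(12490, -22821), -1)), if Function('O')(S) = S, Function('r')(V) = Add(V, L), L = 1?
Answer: Rational(23713, 10331) ≈ 2.2953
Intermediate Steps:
Function('r')(V) = Add(1, V) (Function('r')(V) = Add(V, 1) = Add(1, V))
Mul(Add(-24985, Mul(Add(103, Function('O')(3)), Function('r')(11))), Pow(Add(12490, -22821), -1)) = Mul(Add(-24985, Mul(Add(103, 3), Add(1, 11))), Pow(Add(12490, -22821), -1)) = Mul(Add(-24985, Mul(106, 12)), Pow(-10331, -1)) = Mul(Add(-24985, 1272), Rational(-1, 10331)) = Mul(-23713, Rational(-1, 10331)) = Rational(23713, 10331)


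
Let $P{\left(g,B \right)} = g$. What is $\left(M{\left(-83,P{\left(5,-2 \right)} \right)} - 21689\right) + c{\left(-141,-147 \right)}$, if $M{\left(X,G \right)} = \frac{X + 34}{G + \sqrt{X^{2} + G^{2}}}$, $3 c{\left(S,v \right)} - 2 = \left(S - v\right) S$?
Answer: $- \frac{454060144}{20667} - \frac{49 \sqrt{6914}}{6889} \approx -21971.0$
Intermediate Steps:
$c{\left(S,v \right)} = \frac{2}{3} + \frac{S \left(S - v\right)}{3}$ ($c{\left(S,v \right)} = \frac{2}{3} + \frac{\left(S - v\right) S}{3} = \frac{2}{3} + \frac{S \left(S - v\right)}{3}$)
$M{\left(X,G \right)} = \frac{34 + X}{G + \sqrt{G^{2} + X^{2}}}$
$\left(M{\left(-83,P{\left(5,-2 \right)} \right)} - 21689\right) + c{\left(-141,-147 \right)} = \left(\frac{34 - 83}{5 + \sqrt{5^{2} + \left(-83\right)^{2}}} - 21689\right) + \left(\frac{2}{3} + \frac{\left(-141\right)^{2}}{3} - \left(-47\right) \left(-147\right)\right) = \left(\frac{1}{5 + \sqrt{25 + 6889}} \left(-49\right) - 21689\right) + \left(\frac{2}{3} + \frac{1}{3} \cdot 19881 - 6909\right) = \left(\frac{1}{5 + \sqrt{6914}} \left(-49\right) - 21689\right) + \left(\frac{2}{3} + 6627 - 6909\right) = \left(- \frac{49}{5 + \sqrt{6914}} - 21689\right) - \frac{844}{3} = \left(-21689 - \frac{49}{5 + \sqrt{6914}}\right) - \frac{844}{3} = - \frac{65911}{3} - \frac{49}{5 + \sqrt{6914}}$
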